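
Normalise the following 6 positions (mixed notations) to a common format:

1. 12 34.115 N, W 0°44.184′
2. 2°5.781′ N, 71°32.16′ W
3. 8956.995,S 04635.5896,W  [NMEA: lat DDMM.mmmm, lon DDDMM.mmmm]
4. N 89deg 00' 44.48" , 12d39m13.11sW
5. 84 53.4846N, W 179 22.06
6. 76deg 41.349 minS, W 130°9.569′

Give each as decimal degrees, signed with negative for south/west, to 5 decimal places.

1. 12.56858, -0.73640
2. 2.09635, -71.53600
3. -89.94992, -46.59316
4. 89.01236, -12.65364
5. 84.89141, -179.36767
6. -76.68915, -130.15948

Point 1:
  φ: 12 + 34.115/60 = 12.568583
  N ⇒ keep positive
  Longitude: 0 + 44.184/60 = 0.736400
  W → negative
Point 2:
  Latitude: 2 + 5.781/60 = 2.096350
  N ⇒ keep positive
  Lon: 71 + 32.16/60 = 71.536000
  W ⇒ negate
Point 3:
  Lat: degrees = first 2 digits = 89, minutes = 56.995; 89 + 56.995/60 = 89.949917
  S ⇒ negate
  Lon: split at 3 digits → 046° and 35.5896′; 46 + 35.5896/60 = 46.593160
  hemisphere W, so the sign is −
Point 4:
  Lat: 89° + 0/60 + 44.48/3600 = 89 + 0.000000 + 0.012356 = 89.012356
  N → positive
  Lon: 39′ + 13.11″ = 39.21850′; 12 + 39.21850/60 = 12.653642
  hemisphere W, so the sign is −
Point 5:
  Latitude: 84 + 53.4846/60 = 84.891410
  N ⇒ keep positive
  λ: 179 + 22.06/60 = 179.367667
  hemisphere W, so the sign is −
Point 6:
  φ: 41.349′ = 0.689150°; total 76.689150
  hemisphere S, so the sign is −
  Lon: 130 + 9.569/60 = 130.159483
  W ⇒ negate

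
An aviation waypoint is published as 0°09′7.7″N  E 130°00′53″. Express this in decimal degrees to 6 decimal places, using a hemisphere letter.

0.152139° N, 130.014722° E

Latitude: 0° + 9/60 + 7.7/3600 = 0 + 0.150000 + 0.002139 = 0.1521389
λ: 0′ + 53″ = 0.88333′; 130 + 0.88333/60 = 130.0147222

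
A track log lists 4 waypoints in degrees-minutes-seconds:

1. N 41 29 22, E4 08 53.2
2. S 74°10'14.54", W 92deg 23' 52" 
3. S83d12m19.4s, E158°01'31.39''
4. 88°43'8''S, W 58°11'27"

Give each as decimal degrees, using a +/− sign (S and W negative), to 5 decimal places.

Point 1:
  Lat: 41° + 29/60 + 22/3600 = 41 + 0.483333 + 0.006111 = 41.489444
  N → positive
  Longitude: 8′ + 53.2″ = 8.88667′; 4 + 8.88667/60 = 4.148111
  E ⇒ keep positive
Point 2:
  φ: 74° + 10/60 + 14.54/3600 = 74 + 0.166667 + 0.004039 = 74.170706
  S → negative
  λ: 92 + 23/60 + 52/3600 = 92.397778
  W → negative
Point 3:
  Latitude: 83 + 12/60 + 19.4/3600 = 83.205389
  hemisphere S, so the sign is −
  Lon: 158 + 1/60 + 31.39/3600 = 158.025386
  E ⇒ keep positive
Point 4:
  Lat: 43′ + 8″ = 43.13333′; 88 + 43.13333/60 = 88.718889
  S ⇒ negate
  λ: 58° + 11/60 + 27/3600 = 58 + 0.183333 + 0.007500 = 58.190833
  W ⇒ negate

1. 41.48944, 4.14811
2. -74.17071, -92.39778
3. -83.20539, 158.02539
4. -88.71889, -58.19083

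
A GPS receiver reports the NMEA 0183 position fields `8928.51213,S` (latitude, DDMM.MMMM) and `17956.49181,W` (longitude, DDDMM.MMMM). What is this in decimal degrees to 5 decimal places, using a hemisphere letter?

89.47520° S, 179.94153° W

Latitude: degrees = first 2 digits = 89, minutes = 28.51213; 89 + 28.51213/60 = 89.475202
λ: degrees = first 3 digits = 179, minutes = 56.49181; 179 + 56.49181/60 = 179.941530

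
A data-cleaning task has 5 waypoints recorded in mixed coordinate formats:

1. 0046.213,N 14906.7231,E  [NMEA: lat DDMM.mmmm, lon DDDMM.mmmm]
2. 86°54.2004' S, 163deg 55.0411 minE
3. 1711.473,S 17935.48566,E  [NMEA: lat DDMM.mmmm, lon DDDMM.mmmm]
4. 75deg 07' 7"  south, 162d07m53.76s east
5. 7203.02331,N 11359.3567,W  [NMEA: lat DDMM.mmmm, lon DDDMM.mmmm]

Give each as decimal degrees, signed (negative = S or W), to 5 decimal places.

Point 1:
  Latitude: degrees = first 2 digits = 0, minutes = 46.213; 0 + 46.213/60 = 0.770217
  N → positive
  Lon: degrees = first 3 digits = 149, minutes = 6.7231; 149 + 6.7231/60 = 149.112052
  E → positive
Point 2:
  Lat: 54.2004′ = 0.903340°; total 86.903340
  hemisphere S, so the sign is −
  Lon: 163 + 55.0411/60 = 163.917352
  E → positive
Point 3:
  φ: degrees = first 2 digits = 17, minutes = 11.473; 17 + 11.473/60 = 17.191217
  S ⇒ negate
  Lon: degrees = first 3 digits = 179, minutes = 35.48566; 179 + 35.48566/60 = 179.591428
  E → positive
Point 4:
  Lat: 75 + 7/60 + 7/3600 = 75.118611
  S → negative
  Lon: 162 + 7/60 + 53.76/3600 = 162.131600
  E ⇒ keep positive
Point 5:
  Lat: split at 2 digits → 72° and 3.02331′; 72 + 3.02331/60 = 72.050389
  N ⇒ keep positive
  λ: split at 3 digits → 113° and 59.3567′; 113 + 59.3567/60 = 113.989278
  hemisphere W, so the sign is −

1. 0.77022, 149.11205
2. -86.90334, 163.91735
3. -17.19122, 179.59143
4. -75.11861, 162.13160
5. 72.05039, -113.98928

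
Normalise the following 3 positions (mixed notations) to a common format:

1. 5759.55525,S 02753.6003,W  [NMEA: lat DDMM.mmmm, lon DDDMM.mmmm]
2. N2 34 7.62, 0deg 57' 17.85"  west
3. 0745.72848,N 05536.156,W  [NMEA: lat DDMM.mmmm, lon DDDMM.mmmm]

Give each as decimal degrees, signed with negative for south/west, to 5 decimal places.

1. -57.99259, -27.89334
2. 2.56878, -0.95496
3. 7.76214, -55.60260

Point 1:
  Latitude: degrees = first 2 digits = 57, minutes = 59.55525; 57 + 59.55525/60 = 57.992588
  S ⇒ negate
  Lon: degrees = first 3 digits = 27, minutes = 53.6003; 27 + 53.6003/60 = 27.893338
  W → negative
Point 2:
  φ: 34′ + 7.62″ = 34.12700′; 2 + 34.12700/60 = 2.568783
  N → positive
  Lon: 0 + 57/60 + 17.85/3600 = 0.954958
  W ⇒ negate
Point 3:
  Latitude: degrees = first 2 digits = 7, minutes = 45.72848; 7 + 45.72848/60 = 7.762141
  N ⇒ keep positive
  Lon: degrees = first 3 digits = 55, minutes = 36.156; 55 + 36.156/60 = 55.602600
  W ⇒ negate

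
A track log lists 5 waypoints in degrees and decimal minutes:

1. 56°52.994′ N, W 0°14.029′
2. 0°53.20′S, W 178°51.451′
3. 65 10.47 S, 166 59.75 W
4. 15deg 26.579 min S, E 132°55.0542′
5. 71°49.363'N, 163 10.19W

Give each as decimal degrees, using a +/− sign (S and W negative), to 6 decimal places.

Point 1:
  φ: 52.994′ = 0.883233°; total 56.8832333
  N → positive
  λ: 0 + 14.029/60 = 0.2338167
  W ⇒ negate
Point 2:
  Latitude: 53.2′ = 0.886667°; total 0.8866667
  S ⇒ negate
  λ: 51.451′ = 0.857517°; total 178.8575167
  W ⇒ negate
Point 3:
  Latitude: 10.47′ = 0.174500°; total 65.1745000
  hemisphere S, so the sign is −
  Lon: 59.75′ = 0.995833°; total 166.9958333
  W ⇒ negate
Point 4:
  Lat: 15 + 26.579/60 = 15.4429833
  hemisphere S, so the sign is −
  Longitude: 55.0542′ = 0.917570°; total 132.9175700
  E ⇒ keep positive
Point 5:
  φ: 71 + 49.363/60 = 71.8227167
  N ⇒ keep positive
  Lon: 10.19′ = 0.169833°; total 163.1698333
  hemisphere W, so the sign is −

1. 56.883233, -0.233817
2. -0.886667, -178.857517
3. -65.174500, -166.995833
4. -15.442983, 132.917570
5. 71.822717, -163.169833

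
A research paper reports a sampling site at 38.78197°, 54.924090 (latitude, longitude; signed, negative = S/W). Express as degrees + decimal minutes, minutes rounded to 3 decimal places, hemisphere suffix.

Latitude: minutes = (38.781970 − 38) × 60 = 46.91820
Longitude: 54° + 0.924090 × 60 = 54° 55.44540′

38° 46.918′ N, 54° 55.445′ E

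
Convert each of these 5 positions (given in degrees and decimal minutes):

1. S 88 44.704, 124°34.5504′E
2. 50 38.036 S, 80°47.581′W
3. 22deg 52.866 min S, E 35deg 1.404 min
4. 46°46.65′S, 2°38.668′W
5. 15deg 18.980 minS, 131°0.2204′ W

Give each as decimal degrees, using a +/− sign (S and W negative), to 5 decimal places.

1. -88.74507, 124.57584
2. -50.63393, -80.79302
3. -22.88110, 35.02340
4. -46.77750, -2.64447
5. -15.31633, -131.00367

Point 1:
  Latitude: 44.704′ = 0.745067°; total 88.745067
  S → negative
  λ: 124 + 34.5504/60 = 124.575840
  E ⇒ keep positive
Point 2:
  Latitude: 38.036′ = 0.633933°; total 50.633933
  hemisphere S, so the sign is −
  Lon: 80 + 47.581/60 = 80.793017
  hemisphere W, so the sign is −
Point 3:
  Lat: 52.866′ = 0.881100°; total 22.881100
  S ⇒ negate
  Longitude: 1.404′ = 0.023400°; total 35.023400
  E ⇒ keep positive
Point 4:
  Latitude: 46.65′ = 0.777500°; total 46.777500
  hemisphere S, so the sign is −
  λ: 2 + 38.668/60 = 2.644467
  hemisphere W, so the sign is −
Point 5:
  Latitude: 15 + 18.98/60 = 15.316333
  hemisphere S, so the sign is −
  Lon: 0.2204′ = 0.003673°; total 131.003673
  W → negative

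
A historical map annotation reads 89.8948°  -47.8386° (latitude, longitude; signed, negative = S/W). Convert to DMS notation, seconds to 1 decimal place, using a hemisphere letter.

89°53′41.3″ N, 47°50′19.0″ W

Lat: 0.894800 × 60 = 53.68800′ → 53′, remainder × 60 = 41.280″
Longitude is negative → W; |value| = 47.838600
Longitude: 0.838600° → 50.31600′; 0.31600 × 60 = 18.960″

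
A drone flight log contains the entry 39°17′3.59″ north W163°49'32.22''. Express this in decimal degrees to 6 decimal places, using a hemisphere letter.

39.284331° N, 163.825617° W

φ: 17′ + 3.59″ = 17.05983′; 39 + 17.05983/60 = 39.2843306
λ: 163° + 49/60 + 32.22/3600 = 163 + 0.816667 + 0.008950 = 163.8256167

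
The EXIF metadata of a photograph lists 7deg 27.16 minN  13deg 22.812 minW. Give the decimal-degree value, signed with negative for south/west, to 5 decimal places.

φ: 27.16′ = 0.452667°; total 7.452667
N → positive
λ: 13 + 22.812/60 = 13.380200
W → negative

7.45267, -13.38020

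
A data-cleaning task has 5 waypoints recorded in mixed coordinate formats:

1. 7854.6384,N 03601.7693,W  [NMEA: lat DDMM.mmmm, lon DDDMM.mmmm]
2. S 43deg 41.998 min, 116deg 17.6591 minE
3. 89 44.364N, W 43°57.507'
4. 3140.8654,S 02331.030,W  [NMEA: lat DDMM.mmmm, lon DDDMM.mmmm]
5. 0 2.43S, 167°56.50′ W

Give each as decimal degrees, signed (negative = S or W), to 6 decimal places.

Point 1:
  Lat: split at 2 digits → 78° and 54.6384′; 78 + 54.6384/60 = 78.9106400
  N ⇒ keep positive
  λ: split at 3 digits → 036° and 1.7693′; 36 + 1.7693/60 = 36.0294883
  W ⇒ negate
Point 2:
  Latitude: 41.998′ = 0.699967°; total 43.6999667
  S → negative
  Lon: 116 + 17.6591/60 = 116.2943183
  E → positive
Point 3:
  φ: 44.364′ = 0.739400°; total 89.7394000
  N ⇒ keep positive
  Longitude: 57.507′ = 0.958450°; total 43.9584500
  W → negative
Point 4:
  Latitude: degrees = first 2 digits = 31, minutes = 40.8654; 31 + 40.8654/60 = 31.6810900
  S → negative
  λ: degrees = first 3 digits = 23, minutes = 31.03; 23 + 31.03/60 = 23.5171667
  W → negative
Point 5:
  φ: 2.43′ = 0.040500°; total 0.0405000
  S → negative
  λ: 56.5′ = 0.941667°; total 167.9416667
  hemisphere W, so the sign is −

1. 78.910640, -36.029488
2. -43.699967, 116.294318
3. 89.739400, -43.958450
4. -31.681090, -23.517167
5. -0.040500, -167.941667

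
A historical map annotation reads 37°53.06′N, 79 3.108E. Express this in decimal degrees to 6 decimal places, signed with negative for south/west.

Lat: 53.06′ = 0.884333°; total 37.8843333
N → positive
λ: 79 + 3.108/60 = 79.0518000
E ⇒ keep positive

37.884333, 79.051800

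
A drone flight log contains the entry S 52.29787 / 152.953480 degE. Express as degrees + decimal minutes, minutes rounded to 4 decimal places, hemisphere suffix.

Lat: minutes = (52.297870 − 52) × 60 = 17.872200
Lon: minutes = (152.953480 − 152) × 60 = 57.208800

52° 17.8722′ S, 152° 57.2088′ E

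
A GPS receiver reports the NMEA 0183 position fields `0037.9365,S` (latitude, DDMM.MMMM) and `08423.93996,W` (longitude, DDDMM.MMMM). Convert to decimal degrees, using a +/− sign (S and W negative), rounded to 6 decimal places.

-0.632275, -84.398999

Latitude: degrees = first 2 digits = 0, minutes = 37.9365; 0 + 37.9365/60 = 0.6322750
S ⇒ negate
Longitude: split at 3 digits → 084° and 23.93996′; 84 + 23.93996/60 = 84.3989993
W → negative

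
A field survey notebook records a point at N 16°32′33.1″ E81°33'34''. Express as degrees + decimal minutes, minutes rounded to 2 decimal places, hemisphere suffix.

16° 32.55′ N, 81° 33.57′ E

Latitude: 32 + 33.1/60 = 32.5517′
Lon: seconds/60 = 0.56667; minutes = 33 + 0.56667 = 33.5667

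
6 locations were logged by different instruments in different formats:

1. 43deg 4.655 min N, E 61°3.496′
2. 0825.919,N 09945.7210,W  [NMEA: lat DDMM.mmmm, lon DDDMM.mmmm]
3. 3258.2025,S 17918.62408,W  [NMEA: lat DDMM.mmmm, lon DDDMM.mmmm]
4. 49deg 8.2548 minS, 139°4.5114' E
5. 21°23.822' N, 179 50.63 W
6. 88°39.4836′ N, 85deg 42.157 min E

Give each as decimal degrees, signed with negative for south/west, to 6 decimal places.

1. 43.077583, 61.058267
2. 8.431983, -99.762017
3. -32.970042, -179.310401
4. -49.137580, 139.075190
5. 21.397033, -179.843833
6. 88.658060, 85.702617

Point 1:
  φ: 43 + 4.655/60 = 43.0775833
  N → positive
  Lon: 61 + 3.496/60 = 61.0582667
  E ⇒ keep positive
Point 2:
  Lat: split at 2 digits → 08° and 25.919′; 8 + 25.919/60 = 8.4319833
  N → positive
  Longitude: split at 3 digits → 099° and 45.721′; 99 + 45.721/60 = 99.7620167
  W ⇒ negate
Point 3:
  φ: degrees = first 2 digits = 32, minutes = 58.2025; 32 + 58.2025/60 = 32.9700417
  hemisphere S, so the sign is −
  Lon: degrees = first 3 digits = 179, minutes = 18.62408; 179 + 18.62408/60 = 179.3104013
  hemisphere W, so the sign is −
Point 4:
  Lat: 8.2548′ = 0.137580°; total 49.1375800
  S → negative
  Longitude: 4.5114′ = 0.075190°; total 139.0751900
  E → positive
Point 5:
  φ: 21 + 23.822/60 = 21.3970333
  N → positive
  Longitude: 50.63′ = 0.843833°; total 179.8438333
  hemisphere W, so the sign is −
Point 6:
  φ: 88 + 39.4836/60 = 88.6580600
  N → positive
  Lon: 85 + 42.157/60 = 85.7026167
  E → positive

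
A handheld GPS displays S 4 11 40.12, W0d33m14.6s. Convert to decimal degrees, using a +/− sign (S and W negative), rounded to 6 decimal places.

-4.194478, -0.554056

Lat: 4 + 11/60 + 40.12/3600 = 4.1944778
S ⇒ negate
Longitude: 0 + 33/60 + 14.6/3600 = 0.5540556
hemisphere W, so the sign is −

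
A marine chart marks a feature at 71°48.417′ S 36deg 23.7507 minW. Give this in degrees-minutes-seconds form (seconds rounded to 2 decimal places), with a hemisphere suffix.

Latitude: 48.41700′ → 48′ and 0.41700 × 60 = 25.0200″
Lon: 23.75070′ → 23′ and 0.75070 × 60 = 45.0420″

71°48′25.02″ S, 36°23′45.04″ W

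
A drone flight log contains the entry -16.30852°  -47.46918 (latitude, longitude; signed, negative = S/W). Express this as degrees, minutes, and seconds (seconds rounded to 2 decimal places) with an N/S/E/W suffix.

16°18′30.67″ S, 47°28′9.05″ W

Latitude is negative → S; |value| = 16.308520
Latitude: whole degrees 16; 18.51120′ → 18′ and 30.6720″
Longitude is negative → W; |value| = 47.469180
Longitude: 0.469180 × 60 = 28.15080′ → 28′, remainder × 60 = 9.0480″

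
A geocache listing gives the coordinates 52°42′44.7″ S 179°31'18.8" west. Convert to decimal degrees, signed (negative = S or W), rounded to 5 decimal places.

-52.71242, -179.52189

φ: 52° + 42/60 + 44.7/3600 = 52 + 0.700000 + 0.012417 = 52.712417
S ⇒ negate
λ: 179° + 31/60 + 18.8/3600 = 179 + 0.516667 + 0.005222 = 179.521889
W ⇒ negate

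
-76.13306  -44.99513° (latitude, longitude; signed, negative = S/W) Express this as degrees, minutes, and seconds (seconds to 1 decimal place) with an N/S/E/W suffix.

76°07′59.0″ S, 44°59′42.5″ W

Latitude is negative → S; |value| = 76.133060
φ: 0.133060 × 60 = 7.98360′ → 7′, remainder × 60 = 59.016″
Longitude is negative → W; |value| = 44.995130
Lon: 0.995130 × 60 = 59.70780′ → 59′, remainder × 60 = 42.468″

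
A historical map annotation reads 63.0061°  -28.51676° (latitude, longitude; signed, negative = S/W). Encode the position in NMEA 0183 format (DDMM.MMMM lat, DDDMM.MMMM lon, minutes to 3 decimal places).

Lat: minutes = (63.006100 − 63) × 60 = 0.36600
Longitude is negative → W; |value| = 28.516760
Longitude: 28° + 0.516760 × 60 = 28° 31.00560′

6300.366,N / 02831.006,W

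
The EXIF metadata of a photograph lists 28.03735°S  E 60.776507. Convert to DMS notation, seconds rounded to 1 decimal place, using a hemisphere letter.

28°02′14.5″ S, 60°46′35.4″ E

Latitude: 0.037350° → 2.24100′; 0.24100 × 60 = 14.460″
Longitude: 0.776507° → 46.59042′; 0.59042 × 60 = 35.425″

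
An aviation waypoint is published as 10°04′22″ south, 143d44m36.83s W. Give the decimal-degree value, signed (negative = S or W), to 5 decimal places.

-10.07278, -143.74356

Lat: 4′ + 22″ = 4.36667′; 10 + 4.36667/60 = 10.072778
hemisphere S, so the sign is −
Lon: 44′ + 36.83″ = 44.61383′; 143 + 44.61383/60 = 143.743564
W ⇒ negate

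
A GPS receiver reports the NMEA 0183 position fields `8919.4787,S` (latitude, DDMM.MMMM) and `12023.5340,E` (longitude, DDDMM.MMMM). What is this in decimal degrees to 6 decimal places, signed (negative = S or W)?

-89.324645, 120.392233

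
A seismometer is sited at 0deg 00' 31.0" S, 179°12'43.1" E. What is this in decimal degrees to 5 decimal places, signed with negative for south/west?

Lat: 0 + 0/60 + 31/3600 = 0.008611
S ⇒ negate
Lon: 179 + 12/60 + 43.1/3600 = 179.211972
E ⇒ keep positive

-0.00861, 179.21197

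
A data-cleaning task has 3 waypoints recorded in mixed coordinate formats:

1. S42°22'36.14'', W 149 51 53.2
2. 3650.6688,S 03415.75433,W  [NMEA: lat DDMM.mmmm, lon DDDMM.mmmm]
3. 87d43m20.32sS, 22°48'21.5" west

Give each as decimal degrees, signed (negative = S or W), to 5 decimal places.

Point 1:
  Latitude: 42° + 22/60 + 36.14/3600 = 42 + 0.366667 + 0.010039 = 42.376706
  S ⇒ negate
  Lon: 149° + 51/60 + 53.2/3600 = 149 + 0.850000 + 0.014778 = 149.864778
  hemisphere W, so the sign is −
Point 2:
  Lat: split at 2 digits → 36° and 50.6688′; 36 + 50.6688/60 = 36.844480
  S → negative
  λ: degrees = first 3 digits = 34, minutes = 15.75433; 34 + 15.75433/60 = 34.262572
  W → negative
Point 3:
  Lat: 87° + 43/60 + 20.32/3600 = 87 + 0.716667 + 0.005644 = 87.722311
  S → negative
  Longitude: 22° + 48/60 + 21.5/3600 = 22 + 0.800000 + 0.005972 = 22.805972
  W ⇒ negate

1. -42.37671, -149.86478
2. -36.84448, -34.26257
3. -87.72231, -22.80597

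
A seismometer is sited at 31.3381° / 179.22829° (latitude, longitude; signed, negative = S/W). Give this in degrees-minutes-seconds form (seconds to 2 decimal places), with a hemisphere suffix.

31°20′17.16″ N, 179°13′41.84″ E

Latitude: 0.338100 × 60 = 20.28600′ → 20′, remainder × 60 = 17.1600″
Longitude: 0.228290° → 13.69740′; 0.69740 × 60 = 41.8440″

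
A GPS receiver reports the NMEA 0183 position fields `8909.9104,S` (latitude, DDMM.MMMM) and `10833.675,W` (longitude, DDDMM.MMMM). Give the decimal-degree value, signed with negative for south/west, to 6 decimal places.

Latitude: split at 2 digits → 89° and 9.9104′; 89 + 9.9104/60 = 89.1651733
hemisphere S, so the sign is −
λ: degrees = first 3 digits = 108, minutes = 33.675; 108 + 33.675/60 = 108.5612500
W ⇒ negate

-89.165173, -108.561250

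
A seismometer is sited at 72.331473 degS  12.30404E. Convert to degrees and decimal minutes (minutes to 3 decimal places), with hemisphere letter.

72° 19.888′ S, 12° 18.242′ E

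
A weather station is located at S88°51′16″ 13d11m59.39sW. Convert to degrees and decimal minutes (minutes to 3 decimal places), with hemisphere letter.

Lat: 51 + 16/60 = 51.26667′
Longitude: 11 + 59.39/60 = 11.98983′

88° 51.267′ S, 13° 11.990′ W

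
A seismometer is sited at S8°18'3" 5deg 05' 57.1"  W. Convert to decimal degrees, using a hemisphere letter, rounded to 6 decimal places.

8.300833° S, 5.099194° W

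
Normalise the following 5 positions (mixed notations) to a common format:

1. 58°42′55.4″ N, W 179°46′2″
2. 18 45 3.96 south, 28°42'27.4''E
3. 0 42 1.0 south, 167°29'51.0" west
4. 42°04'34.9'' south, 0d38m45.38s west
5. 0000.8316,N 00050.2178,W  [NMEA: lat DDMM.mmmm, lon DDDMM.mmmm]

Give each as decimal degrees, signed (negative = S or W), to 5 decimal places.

1. 58.71539, -179.76722
2. -18.75110, 28.70761
3. -0.70028, -167.49750
4. -42.07636, -0.64594
5. 0.01386, -0.83696

Point 1:
  φ: 58° + 42/60 + 55.4/3600 = 58 + 0.700000 + 0.015389 = 58.715389
  N ⇒ keep positive
  λ: 179 + 46/60 + 2/3600 = 179.767222
  W ⇒ negate
Point 2:
  Lat: 18 + 45/60 + 3.96/3600 = 18.751100
  S → negative
  Lon: 28 + 42/60 + 27.4/3600 = 28.707611
  E ⇒ keep positive
Point 3:
  Lat: 42′ + 1″ = 42.01667′; 0 + 42.01667/60 = 0.700278
  S ⇒ negate
  Longitude: 167 + 29/60 + 51/3600 = 167.497500
  hemisphere W, so the sign is −
Point 4:
  φ: 42° + 4/60 + 34.9/3600 = 42 + 0.066667 + 0.009694 = 42.076361
  hemisphere S, so the sign is −
  λ: 0 + 38/60 + 45.38/3600 = 0.645939
  hemisphere W, so the sign is −
Point 5:
  Lat: split at 2 digits → 00° and 0.8316′; 0 + 0.8316/60 = 0.013860
  N ⇒ keep positive
  λ: degrees = first 3 digits = 0, minutes = 50.2178; 0 + 50.2178/60 = 0.836963
  W ⇒ negate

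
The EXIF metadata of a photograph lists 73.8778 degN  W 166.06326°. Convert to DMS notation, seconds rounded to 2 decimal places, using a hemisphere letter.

73°52′40.08″ N, 166°03′47.74″ W

Latitude: 0.877800 × 60 = 52.66800′ → 52′, remainder × 60 = 40.0800″
Lon: 0.063260° → 3.79560′; 0.79560 × 60 = 47.7360″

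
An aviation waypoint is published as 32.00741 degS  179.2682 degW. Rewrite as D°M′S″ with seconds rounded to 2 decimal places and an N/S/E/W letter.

32°00′26.68″ S, 179°16′5.52″ W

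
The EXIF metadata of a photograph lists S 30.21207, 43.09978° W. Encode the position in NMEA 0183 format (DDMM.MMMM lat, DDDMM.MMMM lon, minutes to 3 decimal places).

3012.724,S / 04305.987,W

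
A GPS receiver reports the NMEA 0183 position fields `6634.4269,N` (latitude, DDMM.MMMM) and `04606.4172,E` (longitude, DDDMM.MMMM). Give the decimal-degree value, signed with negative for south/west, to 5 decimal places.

φ: degrees = first 2 digits = 66, minutes = 34.4269; 66 + 34.4269/60 = 66.573782
N ⇒ keep positive
Lon: split at 3 digits → 046° and 6.4172′; 46 + 6.4172/60 = 46.106953
E ⇒ keep positive

66.57378, 46.10695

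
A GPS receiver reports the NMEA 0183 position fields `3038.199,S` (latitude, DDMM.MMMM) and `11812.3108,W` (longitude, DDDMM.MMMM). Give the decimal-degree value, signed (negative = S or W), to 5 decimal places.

Lat: split at 2 digits → 30° and 38.199′; 30 + 38.199/60 = 30.636650
S ⇒ negate
Longitude: degrees = first 3 digits = 118, minutes = 12.3108; 118 + 12.3108/60 = 118.205180
W → negative

-30.63665, -118.20518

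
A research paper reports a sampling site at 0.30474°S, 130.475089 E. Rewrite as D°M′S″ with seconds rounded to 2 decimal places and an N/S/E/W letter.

0°18′17.06″ S, 130°28′30.32″ E

φ: 0.304740° → 18.28440′; 0.28440 × 60 = 17.0640″
Lon: whole degrees 130; 28.50534′ → 28′ and 30.3204″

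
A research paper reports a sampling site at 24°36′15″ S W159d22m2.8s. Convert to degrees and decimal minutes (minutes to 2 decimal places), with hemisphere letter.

φ: 36 + 15/60 = 36.2500′
λ: 22 + 2.8/60 = 22.0467′

24° 36.25′ S, 159° 22.05′ W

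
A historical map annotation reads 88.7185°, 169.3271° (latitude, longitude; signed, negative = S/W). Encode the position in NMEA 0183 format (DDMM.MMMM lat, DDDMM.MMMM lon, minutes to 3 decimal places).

φ: fractional part 0.718500 → 43.11000 minutes
Lon: fractional part 0.327100 → 19.62600 minutes

8843.110,N / 16919.626,E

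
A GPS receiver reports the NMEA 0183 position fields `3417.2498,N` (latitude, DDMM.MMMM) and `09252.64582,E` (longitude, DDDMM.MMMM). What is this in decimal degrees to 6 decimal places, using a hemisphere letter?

34.287497° N, 92.877430° E

φ: degrees = first 2 digits = 34, minutes = 17.2498; 34 + 17.2498/60 = 34.2874967
λ: split at 3 digits → 092° and 52.64582′; 92 + 52.64582/60 = 92.8774303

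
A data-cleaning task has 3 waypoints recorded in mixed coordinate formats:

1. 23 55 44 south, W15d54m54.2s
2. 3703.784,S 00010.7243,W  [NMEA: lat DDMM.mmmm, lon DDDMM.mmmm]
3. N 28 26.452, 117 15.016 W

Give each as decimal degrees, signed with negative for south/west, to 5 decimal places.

Point 1:
  Latitude: 23° + 55/60 + 44/3600 = 23 + 0.916667 + 0.012222 = 23.928889
  S → negative
  λ: 15° + 54/60 + 54.2/3600 = 15 + 0.900000 + 0.015056 = 15.915056
  W ⇒ negate
Point 2:
  φ: degrees = first 2 digits = 37, minutes = 3.784; 37 + 3.784/60 = 37.063067
  S → negative
  λ: degrees = first 3 digits = 0, minutes = 10.7243; 0 + 10.7243/60 = 0.178738
  hemisphere W, so the sign is −
Point 3:
  Latitude: 28 + 26.452/60 = 28.440867
  N → positive
  Lon: 15.016′ = 0.250267°; total 117.250267
  W ⇒ negate

1. -23.92889, -15.91506
2. -37.06307, -0.17874
3. 28.44087, -117.25027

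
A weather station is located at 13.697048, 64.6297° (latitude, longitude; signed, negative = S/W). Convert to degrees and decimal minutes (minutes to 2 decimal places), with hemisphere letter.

13° 41.82′ N, 64° 37.78′ E

Lat: fractional part 0.697048 → 41.8229 minutes
λ: fractional part 0.629700 → 37.7820 minutes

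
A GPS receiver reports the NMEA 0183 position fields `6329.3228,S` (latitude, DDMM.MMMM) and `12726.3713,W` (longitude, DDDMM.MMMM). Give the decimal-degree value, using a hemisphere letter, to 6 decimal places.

63.488713° S, 127.439522° W

Latitude: split at 2 digits → 63° and 29.3228′; 63 + 29.3228/60 = 63.4887133
λ: degrees = first 3 digits = 127, minutes = 26.3713; 127 + 26.3713/60 = 127.4395217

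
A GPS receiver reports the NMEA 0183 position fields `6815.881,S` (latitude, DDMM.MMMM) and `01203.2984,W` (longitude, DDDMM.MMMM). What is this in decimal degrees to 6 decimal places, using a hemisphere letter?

68.264683° S, 12.054973° W

Lat: degrees = first 2 digits = 68, minutes = 15.881; 68 + 15.881/60 = 68.2646833
λ: split at 3 digits → 012° and 3.2984′; 12 + 3.2984/60 = 12.0549733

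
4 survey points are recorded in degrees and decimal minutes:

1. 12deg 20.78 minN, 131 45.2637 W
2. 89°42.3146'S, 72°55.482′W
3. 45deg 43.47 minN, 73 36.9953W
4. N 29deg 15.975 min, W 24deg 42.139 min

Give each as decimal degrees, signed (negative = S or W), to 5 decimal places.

Point 1:
  Latitude: 12 + 20.78/60 = 12.346333
  N ⇒ keep positive
  Lon: 131 + 45.2637/60 = 131.754395
  W ⇒ negate
Point 2:
  Latitude: 42.3146′ = 0.705243°; total 89.705243
  S → negative
  Longitude: 72 + 55.482/60 = 72.924700
  W ⇒ negate
Point 3:
  Latitude: 45 + 43.47/60 = 45.724500
  N → positive
  Longitude: 73 + 36.9953/60 = 73.616588
  W ⇒ negate
Point 4:
  Latitude: 29 + 15.975/60 = 29.266250
  N ⇒ keep positive
  λ: 42.139′ = 0.702317°; total 24.702317
  W → negative

1. 12.34633, -131.75440
2. -89.70524, -72.92470
3. 45.72450, -73.61659
4. 29.26625, -24.70232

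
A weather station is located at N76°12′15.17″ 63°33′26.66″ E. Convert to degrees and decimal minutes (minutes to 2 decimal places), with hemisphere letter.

76° 12.25′ N, 63° 33.44′ E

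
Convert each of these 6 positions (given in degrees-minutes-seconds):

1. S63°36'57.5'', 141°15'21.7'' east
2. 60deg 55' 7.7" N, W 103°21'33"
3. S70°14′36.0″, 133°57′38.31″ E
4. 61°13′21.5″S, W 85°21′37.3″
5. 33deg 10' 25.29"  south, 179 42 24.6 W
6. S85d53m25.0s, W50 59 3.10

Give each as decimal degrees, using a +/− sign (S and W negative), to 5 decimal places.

Point 1:
  Lat: 63° + 36/60 + 57.5/3600 = 63 + 0.600000 + 0.015972 = 63.615972
  S ⇒ negate
  Lon: 141° + 15/60 + 21.7/3600 = 141 + 0.250000 + 0.006028 = 141.256028
  E ⇒ keep positive
Point 2:
  φ: 60° + 55/60 + 7.7/3600 = 60 + 0.916667 + 0.002139 = 60.918806
  N ⇒ keep positive
  Longitude: 21′ + 33″ = 21.55000′; 103 + 21.55000/60 = 103.359167
  hemisphere W, so the sign is −
Point 3:
  Latitude: 70° + 14/60 + 36/3600 = 70 + 0.233333 + 0.010000 = 70.243333
  hemisphere S, so the sign is −
  Lon: 57′ + 38.31″ = 57.63850′; 133 + 57.63850/60 = 133.960642
  E ⇒ keep positive
Point 4:
  Latitude: 61° + 13/60 + 21.5/3600 = 61 + 0.216667 + 0.005972 = 61.222639
  hemisphere S, so the sign is −
  Lon: 21′ + 37.3″ = 21.62167′; 85 + 21.62167/60 = 85.360361
  W → negative
Point 5:
  φ: 33° + 10/60 + 25.29/3600 = 33 + 0.166667 + 0.007025 = 33.173692
  S → negative
  λ: 179° + 42/60 + 24.6/3600 = 179 + 0.700000 + 0.006833 = 179.706833
  hemisphere W, so the sign is −
Point 6:
  φ: 53′ + 25″ = 53.41667′; 85 + 53.41667/60 = 85.890278
  S → negative
  Lon: 59′ + 3.1″ = 59.05167′; 50 + 59.05167/60 = 50.984194
  W ⇒ negate

1. -63.61597, 141.25603
2. 60.91881, -103.35917
3. -70.24333, 133.96064
4. -61.22264, -85.36036
5. -33.17369, -179.70683
6. -85.89028, -50.98419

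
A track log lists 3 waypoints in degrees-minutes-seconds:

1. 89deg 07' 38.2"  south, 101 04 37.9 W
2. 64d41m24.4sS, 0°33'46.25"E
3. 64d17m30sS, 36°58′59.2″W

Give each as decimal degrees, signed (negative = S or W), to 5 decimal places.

Point 1:
  Latitude: 89 + 7/60 + 38.2/3600 = 89.127278
  S ⇒ negate
  Longitude: 101° + 4/60 + 37.9/3600 = 101 + 0.066667 + 0.010528 = 101.077194
  W ⇒ negate
Point 2:
  Latitude: 64 + 41/60 + 24.4/3600 = 64.690111
  S ⇒ negate
  Lon: 0° + 33/60 + 46.25/3600 = 0 + 0.550000 + 0.012847 = 0.562847
  E → positive
Point 3:
  Latitude: 64 + 17/60 + 30/3600 = 64.291667
  S ⇒ negate
  λ: 58′ + 59.2″ = 58.98667′; 36 + 58.98667/60 = 36.983111
  hemisphere W, so the sign is −

1. -89.12728, -101.07719
2. -64.69011, 0.56285
3. -64.29167, -36.98311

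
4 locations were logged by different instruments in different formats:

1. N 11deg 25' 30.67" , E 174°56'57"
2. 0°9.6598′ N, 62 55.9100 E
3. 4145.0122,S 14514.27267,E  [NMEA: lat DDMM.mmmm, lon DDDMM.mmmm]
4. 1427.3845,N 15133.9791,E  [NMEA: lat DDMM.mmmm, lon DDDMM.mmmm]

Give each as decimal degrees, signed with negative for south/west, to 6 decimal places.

1. 11.425186, 174.949167
2. 0.160997, 62.931833
3. -41.750203, 145.237878
4. 14.456408, 151.566318

Point 1:
  φ: 25′ + 30.67″ = 25.51117′; 11 + 25.51117/60 = 11.4251861
  N ⇒ keep positive
  λ: 174 + 56/60 + 57/3600 = 174.9491667
  E ⇒ keep positive
Point 2:
  Latitude: 9.6598′ = 0.160997°; total 0.1609967
  N → positive
  λ: 62 + 55.91/60 = 62.9318333
  E → positive
Point 3:
  Lat: split at 2 digits → 41° and 45.0122′; 41 + 45.0122/60 = 41.7502033
  S → negative
  Lon: degrees = first 3 digits = 145, minutes = 14.27267; 145 + 14.27267/60 = 145.2378778
  E → positive
Point 4:
  Lat: degrees = first 2 digits = 14, minutes = 27.3845; 14 + 27.3845/60 = 14.4564083
  N → positive
  λ: degrees = first 3 digits = 151, minutes = 33.9791; 151 + 33.9791/60 = 151.5663183
  E ⇒ keep positive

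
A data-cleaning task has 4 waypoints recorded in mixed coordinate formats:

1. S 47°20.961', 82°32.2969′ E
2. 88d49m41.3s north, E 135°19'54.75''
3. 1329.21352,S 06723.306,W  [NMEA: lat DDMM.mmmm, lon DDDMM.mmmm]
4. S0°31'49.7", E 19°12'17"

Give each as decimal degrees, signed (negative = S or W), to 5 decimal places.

Point 1:
  Lat: 47 + 20.961/60 = 47.349350
  S → negative
  λ: 32.2969′ = 0.538282°; total 82.538282
  E → positive
Point 2:
  Latitude: 49′ + 41.3″ = 49.68833′; 88 + 49.68833/60 = 88.828139
  N ⇒ keep positive
  λ: 135 + 19/60 + 54.75/3600 = 135.331875
  E → positive
Point 3:
  Latitude: degrees = first 2 digits = 13, minutes = 29.21352; 13 + 29.21352/60 = 13.486892
  S ⇒ negate
  Lon: degrees = first 3 digits = 67, minutes = 23.306; 67 + 23.306/60 = 67.388433
  W → negative
Point 4:
  Latitude: 0 + 31/60 + 49.7/3600 = 0.530472
  hemisphere S, so the sign is −
  Lon: 12′ + 17″ = 12.28333′; 19 + 12.28333/60 = 19.204722
  E → positive

1. -47.34935, 82.53828
2. 88.82814, 135.33188
3. -13.48689, -67.38843
4. -0.53047, 19.20472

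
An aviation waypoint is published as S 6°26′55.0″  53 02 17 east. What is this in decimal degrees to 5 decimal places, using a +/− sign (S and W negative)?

Lat: 6 + 26/60 + 55/3600 = 6.448611
hemisphere S, so the sign is −
Longitude: 2′ + 17″ = 2.28333′; 53 + 2.28333/60 = 53.038056
E ⇒ keep positive

-6.44861, 53.03806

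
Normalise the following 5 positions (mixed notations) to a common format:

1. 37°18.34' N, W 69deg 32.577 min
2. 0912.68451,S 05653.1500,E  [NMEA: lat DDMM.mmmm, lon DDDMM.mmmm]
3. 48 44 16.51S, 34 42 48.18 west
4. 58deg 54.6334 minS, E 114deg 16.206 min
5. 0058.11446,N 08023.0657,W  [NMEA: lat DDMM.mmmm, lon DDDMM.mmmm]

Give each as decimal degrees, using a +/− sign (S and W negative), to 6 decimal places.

Point 1:
  φ: 37 + 18.34/60 = 37.3056667
  N ⇒ keep positive
  Longitude: 69 + 32.577/60 = 69.5429500
  W → negative
Point 2:
  Latitude: degrees = first 2 digits = 9, minutes = 12.68451; 9 + 12.68451/60 = 9.2114085
  S → negative
  Lon: split at 3 digits → 056° and 53.15′; 56 + 53.15/60 = 56.8858333
  E → positive
Point 3:
  Latitude: 44′ + 16.51″ = 44.27517′; 48 + 44.27517/60 = 48.7379194
  hemisphere S, so the sign is −
  λ: 34° + 42/60 + 48.18/3600 = 34 + 0.700000 + 0.013383 = 34.7133833
  hemisphere W, so the sign is −
Point 4:
  φ: 58 + 54.6334/60 = 58.9105567
  hemisphere S, so the sign is −
  λ: 16.206′ = 0.270100°; total 114.2701000
  E ⇒ keep positive
Point 5:
  Latitude: split at 2 digits → 00° and 58.11446′; 0 + 58.11446/60 = 0.9685743
  N ⇒ keep positive
  Lon: degrees = first 3 digits = 80, minutes = 23.0657; 80 + 23.0657/60 = 80.3844283
  hemisphere W, so the sign is −

1. 37.305667, -69.542950
2. -9.211409, 56.885833
3. -48.737919, -34.713383
4. -58.910557, 114.270100
5. 0.968574, -80.384428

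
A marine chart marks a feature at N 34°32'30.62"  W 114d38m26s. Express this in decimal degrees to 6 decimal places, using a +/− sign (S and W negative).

34.541839, -114.640556

φ: 32′ + 30.62″ = 32.51033′; 34 + 32.51033/60 = 34.5418389
N → positive
Longitude: 114° + 38/60 + 26/3600 = 114 + 0.633333 + 0.007222 = 114.6405556
hemisphere W, so the sign is −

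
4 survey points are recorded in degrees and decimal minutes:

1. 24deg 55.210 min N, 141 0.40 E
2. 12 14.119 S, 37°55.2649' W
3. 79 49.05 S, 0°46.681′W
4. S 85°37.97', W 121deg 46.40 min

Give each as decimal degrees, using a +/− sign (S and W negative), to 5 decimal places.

1. 24.92017, 141.00667
2. -12.23532, -37.92108
3. -79.81750, -0.77802
4. -85.63283, -121.77333

Point 1:
  Latitude: 24 + 55.21/60 = 24.920167
  N → positive
  Lon: 0.4′ = 0.006667°; total 141.006667
  E → positive
Point 2:
  Latitude: 12 + 14.119/60 = 12.235317
  hemisphere S, so the sign is −
  Lon: 37 + 55.2649/60 = 37.921082
  hemisphere W, so the sign is −
Point 3:
  Lat: 79 + 49.05/60 = 79.817500
  S → negative
  Longitude: 0 + 46.681/60 = 0.778017
  W → negative
Point 4:
  φ: 85 + 37.97/60 = 85.632833
  S → negative
  Lon: 46.4′ = 0.773333°; total 121.773333
  W ⇒ negate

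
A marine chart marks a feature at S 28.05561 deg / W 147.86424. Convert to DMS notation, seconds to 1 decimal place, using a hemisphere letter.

28°03′20.2″ S, 147°51′51.3″ W

Latitude: 0.055610° → 3.33660′; 0.33660 × 60 = 20.196″
Lon: whole degrees 147; 51.85440′ → 51′ and 51.264″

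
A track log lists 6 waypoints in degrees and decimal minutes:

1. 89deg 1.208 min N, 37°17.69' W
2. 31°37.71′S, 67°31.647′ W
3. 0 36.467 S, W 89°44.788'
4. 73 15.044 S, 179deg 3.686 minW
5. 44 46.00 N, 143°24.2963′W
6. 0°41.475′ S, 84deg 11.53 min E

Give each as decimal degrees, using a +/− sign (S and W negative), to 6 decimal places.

1. 89.020133, -37.294833
2. -31.628500, -67.527450
3. -0.607783, -89.746467
4. -73.250733, -179.061433
5. 44.766667, -143.404938
6. -0.691250, 84.192167

Point 1:
  Latitude: 89 + 1.208/60 = 89.0201333
  N → positive
  Longitude: 17.69′ = 0.294833°; total 37.2948333
  hemisphere W, so the sign is −
Point 2:
  Latitude: 31 + 37.71/60 = 31.6285000
  hemisphere S, so the sign is −
  Longitude: 31.647′ = 0.527450°; total 67.5274500
  W → negative
Point 3:
  φ: 0 + 36.467/60 = 0.6077833
  S ⇒ negate
  Longitude: 44.788′ = 0.746467°; total 89.7464667
  W → negative
Point 4:
  Latitude: 15.044′ = 0.250733°; total 73.2507333
  S → negative
  Lon: 3.686′ = 0.061433°; total 179.0614333
  W → negative
Point 5:
  φ: 44 + 46/60 = 44.7666667
  N ⇒ keep positive
  Longitude: 143 + 24.2963/60 = 143.4049383
  W ⇒ negate
Point 6:
  Lat: 41.475′ = 0.691250°; total 0.6912500
  S ⇒ negate
  Longitude: 84 + 11.53/60 = 84.1921667
  E ⇒ keep positive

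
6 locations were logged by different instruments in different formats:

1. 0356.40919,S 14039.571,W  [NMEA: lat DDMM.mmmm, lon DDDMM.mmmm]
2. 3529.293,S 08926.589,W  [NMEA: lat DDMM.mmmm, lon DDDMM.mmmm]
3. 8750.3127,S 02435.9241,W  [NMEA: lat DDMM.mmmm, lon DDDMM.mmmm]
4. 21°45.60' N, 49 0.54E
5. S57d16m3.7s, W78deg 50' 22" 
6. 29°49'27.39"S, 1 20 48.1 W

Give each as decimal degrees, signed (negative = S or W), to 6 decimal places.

1. -3.940153, -140.659517
2. -35.488217, -89.443150
3. -87.838545, -24.598735
4. 21.760000, 49.009000
5. -57.267694, -78.839444
6. -29.824275, -1.346694

Point 1:
  Lat: split at 2 digits → 03° and 56.40919′; 3 + 56.40919/60 = 3.9401532
  hemisphere S, so the sign is −
  Lon: split at 3 digits → 140° and 39.571′; 140 + 39.571/60 = 140.6595167
  W → negative
Point 2:
  Lat: split at 2 digits → 35° and 29.293′; 35 + 29.293/60 = 35.4882167
  hemisphere S, so the sign is −
  λ: degrees = first 3 digits = 89, minutes = 26.589; 89 + 26.589/60 = 89.4431500
  W ⇒ negate
Point 3:
  φ: degrees = first 2 digits = 87, minutes = 50.3127; 87 + 50.3127/60 = 87.8385450
  S → negative
  Lon: degrees = first 3 digits = 24, minutes = 35.9241; 24 + 35.9241/60 = 24.5987350
  W ⇒ negate
Point 4:
  Lat: 21 + 45.6/60 = 21.7600000
  N → positive
  λ: 0.54′ = 0.009000°; total 49.0090000
  E ⇒ keep positive
Point 5:
  Latitude: 16′ + 3.7″ = 16.06167′; 57 + 16.06167/60 = 57.2676944
  S ⇒ negate
  Lon: 78 + 50/60 + 22/3600 = 78.8394444
  hemisphere W, so the sign is −
Point 6:
  φ: 29° + 49/60 + 27.39/3600 = 29 + 0.816667 + 0.007608 = 29.8242750
  hemisphere S, so the sign is −
  λ: 1 + 20/60 + 48.1/3600 = 1.3466944
  W ⇒ negate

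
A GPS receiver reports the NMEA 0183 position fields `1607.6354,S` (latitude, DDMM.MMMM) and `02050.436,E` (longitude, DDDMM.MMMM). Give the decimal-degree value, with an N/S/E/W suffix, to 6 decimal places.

Latitude: degrees = first 2 digits = 16, minutes = 7.6354; 16 + 7.6354/60 = 16.1272567
Longitude: degrees = first 3 digits = 20, minutes = 50.436; 20 + 50.436/60 = 20.8406000

16.127257° S, 20.840600° E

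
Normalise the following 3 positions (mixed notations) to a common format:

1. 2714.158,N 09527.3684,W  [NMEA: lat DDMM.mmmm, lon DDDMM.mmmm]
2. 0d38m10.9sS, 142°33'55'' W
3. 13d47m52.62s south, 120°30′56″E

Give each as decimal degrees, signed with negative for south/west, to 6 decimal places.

1. 27.235967, -95.456140
2. -0.636361, -142.565278
3. -13.797950, 120.515556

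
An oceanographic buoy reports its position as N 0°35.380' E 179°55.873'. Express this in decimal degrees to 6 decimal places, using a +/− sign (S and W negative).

0.589667, 179.931217

Lat: 35.38′ = 0.589667°; total 0.5896667
N ⇒ keep positive
λ: 179 + 55.873/60 = 179.9312167
E ⇒ keep positive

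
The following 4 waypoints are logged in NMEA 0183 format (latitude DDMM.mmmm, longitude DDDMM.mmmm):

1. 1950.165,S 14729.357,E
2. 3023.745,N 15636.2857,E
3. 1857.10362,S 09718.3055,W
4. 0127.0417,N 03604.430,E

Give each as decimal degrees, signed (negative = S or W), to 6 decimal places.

1. -19.836083, 147.489283
2. 30.395750, 156.604762
3. -18.951727, -97.305092
4. 1.450695, 36.073833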